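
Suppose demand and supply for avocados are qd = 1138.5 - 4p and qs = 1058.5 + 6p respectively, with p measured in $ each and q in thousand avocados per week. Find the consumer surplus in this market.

The market clears where 1138.5 - 4p = 1058.5 + 6p. Rearranging, 10p = 80, hence p* = 8.
Plugging p* into demand: q* = 1138.5 - 4(8) = 1106.5.
Demand choke price (qd = 0): p = 1138.5/4 = 284.625. Consumer surplus = ½ × (284.625 - 8) × 1106.5 = 153042.78125.

Consumer surplus = 153042.78125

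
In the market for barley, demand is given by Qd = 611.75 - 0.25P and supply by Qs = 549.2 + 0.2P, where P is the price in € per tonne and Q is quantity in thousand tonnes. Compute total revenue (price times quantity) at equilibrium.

Total revenue = 80203

Equating demand and supply, 611.75 - 0.25P = 549.2 + 0.2P gives 0.45P = 62.55, so P* = 139.
Then Q* = 611.75 - 0.25(139) = 577.
Total revenue = P* × Q* = 139 × 577 = 80203.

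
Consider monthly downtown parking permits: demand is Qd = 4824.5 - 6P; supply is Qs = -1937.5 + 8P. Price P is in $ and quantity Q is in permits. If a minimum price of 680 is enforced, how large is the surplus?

With P fixed at 680, quantity demanded is 744.5 and quantity supplied is 3502.5.
Surplus = Qs - Qd = 3502.5 - 744.5 = 2758.

Surplus = 2758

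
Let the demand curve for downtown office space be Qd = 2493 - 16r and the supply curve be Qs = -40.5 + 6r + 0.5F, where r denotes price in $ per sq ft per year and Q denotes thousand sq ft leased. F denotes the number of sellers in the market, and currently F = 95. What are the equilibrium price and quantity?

With F = 95, supply is Qs = 7 + 6r.
Equating demand and supply, 2493 - 16r = 7 + 6r gives 22r = 2486, so r* = 113.
Substitute back: Q* = 2493 - 16(113) = 685.

r* = 113, Q* = 685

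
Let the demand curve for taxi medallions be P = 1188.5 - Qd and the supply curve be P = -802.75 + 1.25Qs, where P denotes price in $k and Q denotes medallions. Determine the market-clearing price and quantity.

Inverting to quantity form: Qd = 1188.5 - P and Qs = 642.2 + 0.8P.
At equilibrium Qd = Qs, so 1188.5 - P = 642.2 + 0.8P; collecting terms, 546.3 = 1.8P and P* = 303.5.
Substitute back: Q* = 1188.5 - 303.5 = 885.

P* = 303.5, Q* = 885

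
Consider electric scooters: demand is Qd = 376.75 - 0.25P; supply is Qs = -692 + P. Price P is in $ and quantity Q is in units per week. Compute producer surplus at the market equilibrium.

Producer surplus = 13284.5

At equilibrium Qd = Qs, so 376.75 - 0.25P = -692 + P; collecting terms, 1068.75 = 1.25P and P* = 855.
Plugging P* into demand: Q* = 376.75 - 0.25(855) = 163.
Supply choke price (Qs = 0): P = 692. Producer surplus = ½ × (855 - 692) × 163 = 13284.5.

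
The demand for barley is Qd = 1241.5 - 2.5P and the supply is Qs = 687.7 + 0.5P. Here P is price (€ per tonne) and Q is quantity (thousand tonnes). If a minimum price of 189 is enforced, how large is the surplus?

With P fixed at 189, quantity demanded is 769 and quantity supplied is 782.2.
Surplus = Qs - Qd = 782.2 - 769 = 13.2.

Surplus = 13.2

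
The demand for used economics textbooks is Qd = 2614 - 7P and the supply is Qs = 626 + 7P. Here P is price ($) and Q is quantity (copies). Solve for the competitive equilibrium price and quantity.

P* = 142, Q* = 1620

The market clears where 2614 - 7P = 626 + 7P. Rearranging, 14P = 1988, hence P* = 142.
Plugging P* into demand: Q* = 2614 - 7(142) = 1620.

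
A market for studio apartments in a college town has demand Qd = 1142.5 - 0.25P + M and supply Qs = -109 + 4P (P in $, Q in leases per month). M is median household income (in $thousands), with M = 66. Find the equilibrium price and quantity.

P* = 310, Q* = 1131

With M = 66, demand is Qd = 1208.5 - 0.25P.
Equating demand and supply, 1208.5 - 0.25P = -109 + 4P gives 4.25P = 1317.5, so P* = 310.
Substitute back: Q* = 1208.5 - 0.25(310) = 1131.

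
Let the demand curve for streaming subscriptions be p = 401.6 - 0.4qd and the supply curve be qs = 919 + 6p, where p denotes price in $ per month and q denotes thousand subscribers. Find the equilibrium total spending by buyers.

Total spending by buyers = 9790

Inverting to quantity form: qd = 1004 - 2.5p.
At equilibrium qd = qs, so 1004 - 2.5p = 919 + 6p; collecting terms, 85 = 8.5p and p* = 10.
Plugging p* into demand: q* = 1004 - 2.5(10) = 979.
Total spending by buyers = p* × q* = 10 × 979 = 9790.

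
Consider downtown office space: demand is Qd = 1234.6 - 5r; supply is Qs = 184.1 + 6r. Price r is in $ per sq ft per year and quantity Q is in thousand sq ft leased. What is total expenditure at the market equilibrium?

Equating demand and supply, 1234.6 - 5r = 184.1 + 6r gives 11r = 1050.5, so r* = 95.5.
From the demand curve, Q* = 1234.6 - 5(95.5) = 757.1.
Total expenditure = r* × Q* = 95.5 × 757.1 = 72303.05.

Total expenditure = 72303.05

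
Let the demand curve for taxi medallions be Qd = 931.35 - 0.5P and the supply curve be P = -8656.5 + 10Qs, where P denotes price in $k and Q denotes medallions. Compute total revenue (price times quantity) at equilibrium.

Total revenue = 95987.7

Inverting to quantity form: Qs = 865.65 + 0.1P.
Equating demand and supply, 931.35 - 0.5P = 865.65 + 0.1P gives 0.6P = 65.7, so P* = 109.5.
Substitute back: Q* = 931.35 - 0.5(109.5) = 876.6.
Total revenue = P* × Q* = 109.5 × 876.6 = 95987.7.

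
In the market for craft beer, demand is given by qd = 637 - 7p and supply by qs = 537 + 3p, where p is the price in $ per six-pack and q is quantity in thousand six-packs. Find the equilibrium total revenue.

Total revenue = 5670

The market clears where 637 - 7p = 537 + 3p. Rearranging, 10p = 100, hence p* = 10.
From the demand curve, q* = 637 - 7(10) = 567.
Total revenue = p* × q* = 10 × 567 = 5670.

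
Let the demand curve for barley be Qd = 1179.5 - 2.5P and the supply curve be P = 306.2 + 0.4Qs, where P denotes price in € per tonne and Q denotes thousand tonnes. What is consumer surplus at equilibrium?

In direct form, Qs = -765.5 + 2.5P.
Equating demand and supply, 1179.5 - 2.5P = -765.5 + 2.5P gives 5P = 1945, so P* = 389.
From the demand curve, Q* = 1179.5 - 2.5(389) = 207.
Demand choke price (Qd = 0): P = 1179.5/2.5 = 471.8. Consumer surplus = ½ × (471.8 - 389) × 207 = 8569.8.

Consumer surplus = 8569.8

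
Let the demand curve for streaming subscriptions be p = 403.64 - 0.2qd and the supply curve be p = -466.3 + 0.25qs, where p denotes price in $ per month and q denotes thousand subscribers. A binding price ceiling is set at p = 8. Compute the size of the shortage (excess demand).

Shortage = 81

In direct form, qd = 2018.2 - 5p and qs = 1865.2 + 4p.
With p fixed at 8, quantity demanded is 1978.2 and quantity supplied is 1897.2.
Shortage = qd - qs = 1978.2 - 1897.2 = 81.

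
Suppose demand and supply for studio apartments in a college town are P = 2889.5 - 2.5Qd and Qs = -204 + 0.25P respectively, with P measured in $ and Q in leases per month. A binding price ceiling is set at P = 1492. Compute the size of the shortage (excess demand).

Shortage = 390

In direct form, Qd = 1155.8 - 0.4P.
With P fixed at 1492, quantity demanded is 559 and quantity supplied is 169.
Shortage = Qd - Qs = 559 - 169 = 390.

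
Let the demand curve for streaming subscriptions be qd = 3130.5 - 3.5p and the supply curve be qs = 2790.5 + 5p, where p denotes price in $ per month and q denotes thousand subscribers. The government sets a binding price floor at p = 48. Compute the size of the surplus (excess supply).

At p = 48: qd = 2962.5 and qs = 3030.5.
Surplus = qs - qd = 3030.5 - 2962.5 = 68.

Surplus = 68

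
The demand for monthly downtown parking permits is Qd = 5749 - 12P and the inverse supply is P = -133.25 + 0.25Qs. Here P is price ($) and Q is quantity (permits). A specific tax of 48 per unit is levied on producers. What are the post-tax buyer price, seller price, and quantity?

Solving each curve for Q: Qs = 533 + 4P.
Producers keep P_s = P_b - 48 per unit, so supply in terms of the buyer price is Qs = 341 + 4P_b.
Market clearing requires 5749 - 12P_b = 341 + 4P_b; hence 5408 = 16P_b and P_b = 338.
Then P_s = 338 - 48 = 290 and Q = 5749 - 12(338) = 1693.

P_b = 338, P_s = 290, Q = 1693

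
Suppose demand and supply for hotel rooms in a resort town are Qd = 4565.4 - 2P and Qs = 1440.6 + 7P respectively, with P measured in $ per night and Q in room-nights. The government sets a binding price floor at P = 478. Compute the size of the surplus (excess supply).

Surplus = 1177.2

With P fixed at 478, quantity demanded is 3609.4 and quantity supplied is 4786.6.
Surplus = Qs - Qd = 4786.6 - 3609.4 = 1177.2.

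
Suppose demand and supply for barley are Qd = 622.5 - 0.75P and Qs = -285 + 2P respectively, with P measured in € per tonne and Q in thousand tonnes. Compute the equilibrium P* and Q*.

P* = 330, Q* = 375

Equating demand and supply, 622.5 - 0.75P = -285 + 2P gives 2.75P = 907.5, so P* = 330.
Then Q* = 622.5 - 0.75(330) = 375.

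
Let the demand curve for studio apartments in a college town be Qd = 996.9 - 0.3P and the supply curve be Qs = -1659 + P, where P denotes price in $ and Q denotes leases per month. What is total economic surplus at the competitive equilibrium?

Equating demand and supply, 996.9 - 0.3P = -1659 + P gives 1.3P = 2655.9, so P* = 2043.
Then Q* = 996.9 - 0.3(2043) = 384.
Demand choke price = 3323; supply choke price = 1659. CS = ½(3323 - 2043)(384) = 245760; PS = ½(2043 - 1659)(384) = 73728. Total surplus = 319488.

Total surplus = 319488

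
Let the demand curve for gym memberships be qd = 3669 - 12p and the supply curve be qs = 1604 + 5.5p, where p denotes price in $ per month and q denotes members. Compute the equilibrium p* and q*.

The market clears where 3669 - 12p = 1604 + 5.5p. Rearranging, 17.5p = 2065, hence p* = 118.
Substitute back: q* = 3669 - 12(118) = 2253.

p* = 118, q* = 2253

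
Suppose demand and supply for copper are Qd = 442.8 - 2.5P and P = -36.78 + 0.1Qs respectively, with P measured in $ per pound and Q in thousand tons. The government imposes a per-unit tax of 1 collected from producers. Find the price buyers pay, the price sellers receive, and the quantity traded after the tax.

Rewriting in direct form: Qs = 367.8 + 10P.
The tax drives a wedge P_b - P_s = 1. Substituting P_s = P_b - 1 into supply: Qs = 357.8 + 10P_b.
Set Qd = Qs: 442.8 - 2.5P_b = 357.8 + 10P_b, so 85 = 12.5P_b and P_b = 6.8.
Then P_s = 6.8 - 1 = 5.8 and Q = 442.8 - 2.5(6.8) = 425.8.

P_b = 6.8, P_s = 5.8, Q = 425.8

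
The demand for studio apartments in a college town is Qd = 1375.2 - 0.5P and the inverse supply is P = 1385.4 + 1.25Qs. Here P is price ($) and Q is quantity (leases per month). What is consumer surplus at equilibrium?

Consumer surplus = 176400

Rewriting in direct form: Qs = -1108.32 + 0.8P.
At equilibrium Qd = Qs, so 1375.2 - 0.5P = -1108.32 + 0.8P; collecting terms, 2483.52 = 1.3P and P* = 1910.4.
From the demand curve, Q* = 1375.2 - 0.5(1910.4) = 420.
Demand choke price (Qd = 0): P = 1375.2/0.5 = 2750.4. Consumer surplus = ½ × (2750.4 - 1910.4) × 420 = 176400.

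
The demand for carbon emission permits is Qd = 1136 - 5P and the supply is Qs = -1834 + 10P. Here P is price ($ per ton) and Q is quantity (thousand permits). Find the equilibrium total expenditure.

Equating demand and supply, 1136 - 5P = -1834 + 10P gives 15P = 2970, so P* = 198.
Plugging P* into demand: Q* = 1136 - 5(198) = 146.
Total expenditure = P* × Q* = 198 × 146 = 28908.

Total expenditure = 28908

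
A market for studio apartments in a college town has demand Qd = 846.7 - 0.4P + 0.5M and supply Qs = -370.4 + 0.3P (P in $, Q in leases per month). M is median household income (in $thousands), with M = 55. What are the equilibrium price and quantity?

With M = 55, demand is Qd = 874.2 - 0.4P.
The market clears where 874.2 - 0.4P = -370.4 + 0.3P. Rearranging, 0.7P = 1244.6, hence P* = 1778.
Then Q* = 874.2 - 0.4(1778) = 163.

P* = 1778, Q* = 163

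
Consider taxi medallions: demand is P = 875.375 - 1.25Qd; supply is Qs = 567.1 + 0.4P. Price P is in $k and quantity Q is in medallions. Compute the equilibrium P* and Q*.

Rewriting in direct form: Qd = 700.3 - 0.8P.
At equilibrium Qd = Qs, so 700.3 - 0.8P = 567.1 + 0.4P; collecting terms, 133.2 = 1.2P and P* = 111.
Plugging P* into demand: Q* = 700.3 - 0.8(111) = 611.5.

P* = 111, Q* = 611.5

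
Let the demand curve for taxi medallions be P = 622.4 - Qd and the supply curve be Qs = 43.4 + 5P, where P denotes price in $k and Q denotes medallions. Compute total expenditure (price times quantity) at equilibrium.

Solving each curve for Q: Qd = 622.4 - P.
Equating demand and supply, 622.4 - P = 43.4 + 5P gives 6P = 579, so P* = 96.5.
Plugging P* into demand: Q* = 622.4 - 96.5 = 525.9.
Total expenditure = P* × Q* = 96.5 × 525.9 = 50749.35.

Total expenditure = 50749.35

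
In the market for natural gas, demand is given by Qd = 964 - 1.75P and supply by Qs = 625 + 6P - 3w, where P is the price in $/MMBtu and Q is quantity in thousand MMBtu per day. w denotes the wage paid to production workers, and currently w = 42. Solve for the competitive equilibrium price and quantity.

With w = 42, supply is Qs = 499 + 6P.
Equating demand and supply, 964 - 1.75P = 499 + 6P gives 7.75P = 465, so P* = 60.
Then Q* = 964 - 1.75(60) = 859.

P* = 60, Q* = 859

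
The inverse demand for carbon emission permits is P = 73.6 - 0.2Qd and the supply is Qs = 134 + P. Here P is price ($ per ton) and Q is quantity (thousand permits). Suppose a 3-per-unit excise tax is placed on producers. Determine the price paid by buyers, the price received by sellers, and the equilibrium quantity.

Rewriting in direct form: Qd = 368 - 5P.
With a tax of 3 on producers, they supply based on the net price P_s = P_b - 3, so Qs = 131 + P_b.
Equate demand and the shifted supply: 368 - 5P_b = 131 + P_b, giving 6P_b = 237, so P_b = 39.5.
Then P_s = 39.5 - 3 = 36.5 and Q = 368 - 5(39.5) = 170.5.

P_b = 39.5, P_s = 36.5, Q = 170.5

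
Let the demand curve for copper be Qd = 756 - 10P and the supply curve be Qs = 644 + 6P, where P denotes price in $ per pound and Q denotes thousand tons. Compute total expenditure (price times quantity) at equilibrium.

The market clears where 756 - 10P = 644 + 6P. Rearranging, 16P = 112, hence P* = 7.
Then Q* = 756 - 10(7) = 686.
Total expenditure = P* × Q* = 7 × 686 = 4802.

Total expenditure = 4802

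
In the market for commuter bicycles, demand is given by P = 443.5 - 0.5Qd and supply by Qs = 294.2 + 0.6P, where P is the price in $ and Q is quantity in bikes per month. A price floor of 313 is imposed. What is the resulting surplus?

In direct form, Qd = 887 - 2P.
At P = 313: Qd = 261 and Qs = 482.
Surplus = Qs - Qd = 482 - 261 = 221.

Surplus = 221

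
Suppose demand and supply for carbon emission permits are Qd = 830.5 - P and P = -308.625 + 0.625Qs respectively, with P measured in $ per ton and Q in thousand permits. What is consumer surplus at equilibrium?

Inverting to quantity form: Qs = 493.8 + 1.6P.
Set Qd = Qs: 830.5 - P = 493.8 + 1.6P, so 336.7 = 2.6P and P* = 129.5.
Then Q* = 830.5 - 129.5 = 701.
Demand choke price (Qd = 0): P = 830.5. Consumer surplus = ½ × (830.5 - 129.5) × 701 = 245700.5.

Consumer surplus = 245700.5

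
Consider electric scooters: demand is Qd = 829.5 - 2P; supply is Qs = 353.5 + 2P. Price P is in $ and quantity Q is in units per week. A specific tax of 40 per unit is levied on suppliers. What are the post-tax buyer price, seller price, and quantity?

P_b = 139, P_s = 99, Q = 551.5

The tax drives a wedge P_b - P_s = 40. Substituting P_s = P_b - 40 into supply: Qs = 273.5 + 2P_b.
Set Qd = Qs: 829.5 - 2P_b = 273.5 + 2P_b, so 556 = 4P_b and P_b = 139.
So P_s = 99 and the quantity traded is Q = 829.5 - 2(139) = 551.5.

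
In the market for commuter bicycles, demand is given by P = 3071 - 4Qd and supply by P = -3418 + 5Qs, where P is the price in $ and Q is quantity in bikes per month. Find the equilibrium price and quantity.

Rewriting in direct form: Qd = 767.75 - 0.25P and Qs = 683.6 + 0.2P.
Equating demand and supply, 767.75 - 0.25P = 683.6 + 0.2P gives 0.45P = 84.15, so P* = 187.
Then Q* = 767.75 - 0.25(187) = 721.

P* = 187, Q* = 721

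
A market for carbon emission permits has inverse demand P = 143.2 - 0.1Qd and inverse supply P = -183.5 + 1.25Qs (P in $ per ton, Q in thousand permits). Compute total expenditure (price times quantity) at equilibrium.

Rewriting in direct form: Qd = 1432 - 10P and Qs = 146.8 + 0.8P.
At equilibrium Qd = Qs, so 1432 - 10P = 146.8 + 0.8P; collecting terms, 1285.2 = 10.8P and P* = 119.
From the demand curve, Q* = 1432 - 10(119) = 242.
Total expenditure = P* × Q* = 119 × 242 = 28798.

Total expenditure = 28798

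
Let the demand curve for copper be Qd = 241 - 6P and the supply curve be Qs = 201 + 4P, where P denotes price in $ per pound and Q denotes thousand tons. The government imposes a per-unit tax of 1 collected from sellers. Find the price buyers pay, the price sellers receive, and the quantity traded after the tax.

The tax drives a wedge P_b - P_s = 1. Substituting P_s = P_b - 1 into supply: Qs = 197 + 4P_b.
Market clearing requires 241 - 6P_b = 197 + 4P_b; hence 44 = 10P_b and P_b = 4.4.
Then P_s = 4.4 - 1 = 3.4 and Q = 241 - 6(4.4) = 214.6.

P_b = 4.4, P_s = 3.4, Q = 214.6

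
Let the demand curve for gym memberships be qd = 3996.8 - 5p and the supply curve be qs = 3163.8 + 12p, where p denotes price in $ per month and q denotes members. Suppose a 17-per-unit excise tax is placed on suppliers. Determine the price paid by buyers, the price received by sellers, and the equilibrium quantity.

Suppliers keep p_s = p_b - 17 per unit, so supply in terms of the buyer price is qs = 2959.8 + 12p_b.
Set qd = qs: 3996.8 - 5p_b = 2959.8 + 12p_b, so 1037 = 17p_b and p_b = 61.
So p_s = 44 and the quantity traded is q = 3996.8 - 5(61) = 3691.8.

p_b = 61, p_s = 44, q = 3691.8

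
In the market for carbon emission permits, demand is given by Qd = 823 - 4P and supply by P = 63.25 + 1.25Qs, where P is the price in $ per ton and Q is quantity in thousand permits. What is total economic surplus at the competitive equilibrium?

Total surplus = 6768.75

In direct form, Qs = -50.6 + 0.8P.
Set Qd = Qs: 823 - 4P = -50.6 + 0.8P, so 873.6 = 4.8P and P* = 182.
Plugging P* into demand: Q* = 823 - 4(182) = 95.
Demand choke price = 205.75; supply choke price = 63.25. CS = ½(205.75 - 182)(95) = 1128.125; PS = ½(182 - 63.25)(95) = 5640.625. Total surplus = 6768.75.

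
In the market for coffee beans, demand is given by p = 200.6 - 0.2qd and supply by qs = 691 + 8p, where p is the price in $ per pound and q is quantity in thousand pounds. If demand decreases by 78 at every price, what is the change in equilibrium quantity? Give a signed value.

Δq = -48

Inverting to quantity form: qd = 1003 - 5p.
Set qd = qs: 1003 - 5p = 691 + 8p, so 312 = 13p and p* = 24.
From the demand curve, q* = 1003 - 5(24) = 883.
After the shift, demand is qd = 925 - 5p.
Re-solving, 13p = 234 gives p = 18 and q = 835.
Δq = 835 - 883 = -48.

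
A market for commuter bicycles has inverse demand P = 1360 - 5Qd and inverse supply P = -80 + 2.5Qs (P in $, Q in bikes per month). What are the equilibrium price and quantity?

Solving each curve for Q: Qd = 272 - 0.2P and Qs = 32 + 0.4P.
At equilibrium Qd = Qs, so 272 - 0.2P = 32 + 0.4P; collecting terms, 240 = 0.6P and P* = 400.
Plugging P* into demand: Q* = 272 - 0.2(400) = 192.

P* = 400, Q* = 192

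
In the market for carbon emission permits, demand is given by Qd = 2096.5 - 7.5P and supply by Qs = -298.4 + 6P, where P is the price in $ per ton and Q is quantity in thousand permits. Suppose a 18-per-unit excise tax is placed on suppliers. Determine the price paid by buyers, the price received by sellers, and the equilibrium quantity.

P_b = 185.4, P_s = 167.4, Q = 706

With a tax of 18 on suppliers, they supply based on the net price P_s = P_b - 18, so Qs = -406.4 + 6P_b.
Equate demand and the shifted supply: 2096.5 - 7.5P_b = -406.4 + 6P_b, giving 13.5P_b = 2502.9, so P_b = 185.4.
So P_s = 167.4 and the quantity traded is Q = 2096.5 - 7.5(185.4) = 706.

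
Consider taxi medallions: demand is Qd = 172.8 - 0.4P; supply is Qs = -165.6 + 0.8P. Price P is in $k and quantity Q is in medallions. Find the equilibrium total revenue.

Set Qd = Qs: 172.8 - 0.4P = -165.6 + 0.8P, so 338.4 = 1.2P and P* = 282.
Then Q* = 172.8 - 0.4(282) = 60.
Total revenue = P* × Q* = 282 × 60 = 16920.

Total revenue = 16920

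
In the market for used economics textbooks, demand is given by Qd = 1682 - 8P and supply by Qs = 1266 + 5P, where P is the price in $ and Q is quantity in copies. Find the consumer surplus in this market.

Equating demand and supply, 1682 - 8P = 1266 + 5P gives 13P = 416, so P* = 32.
Substitute back: Q* = 1682 - 8(32) = 1426.
Demand choke price (Qd = 0): P = 1682/8 = 210.25. Consumer surplus = ½ × (210.25 - 32) × 1426 = 127092.25.

Consumer surplus = 127092.25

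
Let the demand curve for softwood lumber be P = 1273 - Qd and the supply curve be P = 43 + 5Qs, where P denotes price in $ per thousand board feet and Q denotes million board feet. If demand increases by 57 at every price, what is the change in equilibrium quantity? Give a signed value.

ΔQ = 9.5

In direct form, Qd = 1273 - P and Qs = -8.6 + 0.2P.
Equating demand and supply, 1273 - P = -8.6 + 0.2P gives 1.2P = 1281.6, so P* = 1068.
Substitute back: Q* = 1273 - 1068 = 205.
After the shift, demand is Qd = 1330 - P.
The new intersection has 1338.6 = 1.2P, i.e. P = 1115.5, Q = 214.5.
ΔQ = 214.5 - 205 = 9.5.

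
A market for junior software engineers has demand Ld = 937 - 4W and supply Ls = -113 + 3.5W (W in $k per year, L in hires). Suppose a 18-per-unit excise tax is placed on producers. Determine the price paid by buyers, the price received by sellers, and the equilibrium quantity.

W_b = 148.4, W_s = 130.4, L = 343.4

Producers keep W_s = W_b - 18 per unit, so supply in terms of the buyer price is Ls = -176 + 3.5W_b.
Equate demand and the shifted supply: 937 - 4W_b = -176 + 3.5W_b, giving 7.5W_b = 1113, so W_b = 148.4.
Then W_s = 148.4 - 18 = 130.4 and L = 937 - 4(148.4) = 343.4.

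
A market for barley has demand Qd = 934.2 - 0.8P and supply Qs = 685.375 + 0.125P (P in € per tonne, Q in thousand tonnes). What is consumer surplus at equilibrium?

The market clears where 934.2 - 0.8P = 685.375 + 0.125P. Rearranging, 0.925P = 248.825, hence P* = 269.
Plugging P* into demand: Q* = 934.2 - 0.8(269) = 719.
Demand choke price (Qd = 0): P = 934.2/0.8 = 1167.75. Consumer surplus = ½ × (1167.75 - 269) × 719 = 323100.625.

Consumer surplus = 323100.625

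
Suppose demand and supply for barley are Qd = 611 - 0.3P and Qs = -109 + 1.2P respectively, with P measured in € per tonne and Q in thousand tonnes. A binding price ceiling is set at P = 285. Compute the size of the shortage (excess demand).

Shortage = 292.5

With P fixed at 285, quantity demanded is 525.5 and quantity supplied is 233.
Shortage = Qd - Qs = 525.5 - 233 = 292.5.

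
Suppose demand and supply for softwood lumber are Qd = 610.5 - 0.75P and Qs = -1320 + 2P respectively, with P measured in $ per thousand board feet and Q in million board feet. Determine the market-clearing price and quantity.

At equilibrium Qd = Qs, so 610.5 - 0.75P = -1320 + 2P; collecting terms, 1930.5 = 2.75P and P* = 702.
Substitute back: Q* = 610.5 - 0.75(702) = 84.

P* = 702, Q* = 84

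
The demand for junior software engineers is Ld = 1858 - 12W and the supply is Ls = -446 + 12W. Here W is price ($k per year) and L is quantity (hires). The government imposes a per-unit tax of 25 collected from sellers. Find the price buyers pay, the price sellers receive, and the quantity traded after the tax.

W_b = 108.5, W_s = 83.5, L = 556

With a tax of 25 on sellers, they supply based on the net price W_s = W_b - 25, so Ls = -746 + 12W_b.
Set Ld = Ls: 1858 - 12W_b = -746 + 12W_b, so 2604 = 24W_b and W_b = 108.5.
So W_s = 83.5 and the quantity traded is L = 1858 - 12(108.5) = 556.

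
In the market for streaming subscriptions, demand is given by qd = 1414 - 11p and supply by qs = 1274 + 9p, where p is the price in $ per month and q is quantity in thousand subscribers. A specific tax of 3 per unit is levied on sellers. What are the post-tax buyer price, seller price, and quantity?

p_b = 8.35, p_s = 5.35, q = 1322.15

Sellers keep p_s = p_b - 3 per unit, so supply in terms of the buyer price is qs = 1247 + 9p_b.
Set qd = qs: 1414 - 11p_b = 1247 + 9p_b, so 167 = 20p_b and p_b = 8.35.
So p_s = 5.35 and the quantity traded is q = 1414 - 11(8.35) = 1322.15.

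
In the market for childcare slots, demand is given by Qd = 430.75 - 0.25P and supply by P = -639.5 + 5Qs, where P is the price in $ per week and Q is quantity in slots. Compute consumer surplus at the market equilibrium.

Rewriting in direct form: Qs = 127.9 + 0.2P.
The market clears where 430.75 - 0.25P = 127.9 + 0.2P. Rearranging, 0.45P = 302.85, hence P* = 673.
Then Q* = 430.75 - 0.25(673) = 262.5.
Demand choke price (Qd = 0): P = 430.75/0.25 = 1723. Consumer surplus = ½ × (1723 - 673) × 262.5 = 137812.5.

Consumer surplus = 137812.5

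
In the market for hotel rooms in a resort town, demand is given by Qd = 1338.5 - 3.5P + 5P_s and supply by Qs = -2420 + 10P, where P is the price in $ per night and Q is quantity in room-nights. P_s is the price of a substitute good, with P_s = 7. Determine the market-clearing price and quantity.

P* = 281, Q* = 390

With P_s = 7, demand is Qd = 1373.5 - 3.5P.
The market clears where 1373.5 - 3.5P = -2420 + 10P. Rearranging, 13.5P = 3793.5, hence P* = 281.
Then Q* = 1373.5 - 3.5(281) = 390.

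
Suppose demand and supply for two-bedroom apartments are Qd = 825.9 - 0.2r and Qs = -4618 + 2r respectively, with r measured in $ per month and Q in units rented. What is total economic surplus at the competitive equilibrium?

At equilibrium Qd = Qs, so 825.9 - 0.2r = -4618 + 2r; collecting terms, 5443.9 = 2.2r and r* = 2474.5.
Then Q* = 825.9 - 0.2(2474.5) = 331.
Demand choke price = 4129.5; supply choke price = 2309. CS = ½(4129.5 - 2474.5)(331) = 273902.5; PS = ½(2474.5 - 2309)(331) = 27390.25. Total surplus = 301292.75.

Total surplus = 301292.75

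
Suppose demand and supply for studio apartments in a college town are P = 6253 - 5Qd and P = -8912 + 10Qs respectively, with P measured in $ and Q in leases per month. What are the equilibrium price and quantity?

P* = 1198, Q* = 1011

Inverting to quantity form: Qd = 1250.6 - 0.2P and Qs = 891.2 + 0.1P.
Equating demand and supply, 1250.6 - 0.2P = 891.2 + 0.1P gives 0.3P = 359.4, so P* = 1198.
Then Q* = 1250.6 - 0.2(1198) = 1011.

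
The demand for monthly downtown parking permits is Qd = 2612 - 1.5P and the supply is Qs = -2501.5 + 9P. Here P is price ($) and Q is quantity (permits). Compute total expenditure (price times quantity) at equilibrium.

Total expenditure = 916290.5

At equilibrium Qd = Qs, so 2612 - 1.5P = -2501.5 + 9P; collecting terms, 5113.5 = 10.5P and P* = 487.
Plugging P* into demand: Q* = 2612 - 1.5(487) = 1881.5.
Total expenditure = P* × Q* = 487 × 1881.5 = 916290.5.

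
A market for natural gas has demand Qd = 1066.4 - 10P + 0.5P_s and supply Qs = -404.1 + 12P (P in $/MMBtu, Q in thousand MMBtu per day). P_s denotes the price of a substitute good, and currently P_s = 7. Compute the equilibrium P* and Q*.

P* = 67, Q* = 399.9

With P_s = 7, demand is Qd = 1069.9 - 10P.
Set Qd = Qs: 1069.9 - 10P = -404.1 + 12P, so 1474 = 22P and P* = 67.
Substitute back: Q* = 1069.9 - 10(67) = 399.9.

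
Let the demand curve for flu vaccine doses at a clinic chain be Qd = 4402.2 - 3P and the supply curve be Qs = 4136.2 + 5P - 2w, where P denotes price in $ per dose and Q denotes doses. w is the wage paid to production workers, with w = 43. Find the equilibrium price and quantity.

With w = 43, supply is Qs = 4050.2 + 5P.
The market clears where 4402.2 - 3P = 4050.2 + 5P. Rearranging, 8P = 352, hence P* = 44.
Substitute back: Q* = 4402.2 - 3(44) = 4270.2.

P* = 44, Q* = 4270.2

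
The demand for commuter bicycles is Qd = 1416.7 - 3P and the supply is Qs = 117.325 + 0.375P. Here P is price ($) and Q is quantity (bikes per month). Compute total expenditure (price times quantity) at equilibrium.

Total expenditure = 100754.5

Set Qd = Qs: 1416.7 - 3P = 117.325 + 0.375P, so 1299.375 = 3.375P and P* = 385.
Plugging P* into demand: Q* = 1416.7 - 3(385) = 261.7.
Total expenditure = P* × Q* = 385 × 261.7 = 100754.5.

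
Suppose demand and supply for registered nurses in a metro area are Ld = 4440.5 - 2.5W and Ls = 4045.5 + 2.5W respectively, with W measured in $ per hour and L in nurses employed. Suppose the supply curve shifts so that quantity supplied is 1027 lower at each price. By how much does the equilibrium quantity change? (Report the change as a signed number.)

ΔL = -513.5

The market clears where 4440.5 - 2.5W = 4045.5 + 2.5W. Rearranging, 5W = 395, hence W* = 79.
From the demand curve, L* = 4440.5 - 2.5(79) = 4243.
After the shift, supply is Ls = 3018.5 + 2.5W.
Re-solving, 5W = 1422 gives W = 284.4 and L = 3729.5.
ΔL = 3729.5 - 4243 = -513.5.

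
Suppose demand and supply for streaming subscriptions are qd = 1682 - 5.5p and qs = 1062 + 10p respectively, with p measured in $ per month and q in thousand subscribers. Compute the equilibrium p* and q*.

p* = 40, q* = 1462

Set qd = qs: 1682 - 5.5p = 1062 + 10p, so 620 = 15.5p and p* = 40.
Substitute back: q* = 1682 - 5.5(40) = 1462.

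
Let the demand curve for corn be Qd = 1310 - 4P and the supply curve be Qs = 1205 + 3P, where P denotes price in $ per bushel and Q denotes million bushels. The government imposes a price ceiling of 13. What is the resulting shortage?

Shortage = 14

At P = 13: Qd = 1258 and Qs = 1244.
Shortage = Qd - Qs = 1258 - 1244 = 14.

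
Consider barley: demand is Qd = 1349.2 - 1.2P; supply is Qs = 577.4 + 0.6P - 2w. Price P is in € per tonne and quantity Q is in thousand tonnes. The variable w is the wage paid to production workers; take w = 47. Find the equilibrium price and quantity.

P* = 481, Q* = 772

With w = 47, supply is Qs = 483.4 + 0.6P.
Set Qd = Qs: 1349.2 - 1.2P = 483.4 + 0.6P, so 865.8 = 1.8P and P* = 481.
From the demand curve, Q* = 1349.2 - 1.2(481) = 772.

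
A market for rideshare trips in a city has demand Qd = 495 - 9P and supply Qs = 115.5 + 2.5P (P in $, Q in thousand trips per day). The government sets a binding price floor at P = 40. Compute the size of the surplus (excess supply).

Surplus = 80.5

At P = 40: Qd = 135 and Qs = 215.5.
Surplus = Qs - Qd = 215.5 - 135 = 80.5.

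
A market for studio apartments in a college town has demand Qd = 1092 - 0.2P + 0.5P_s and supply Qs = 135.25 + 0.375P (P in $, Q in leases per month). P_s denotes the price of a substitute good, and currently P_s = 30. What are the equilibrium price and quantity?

With P_s = 30, demand is Qd = 1107 - 0.2P.
At equilibrium Qd = Qs, so 1107 - 0.2P = 135.25 + 0.375P; collecting terms, 971.75 = 0.575P and P* = 1690.
Then Q* = 1107 - 0.2(1690) = 769.

P* = 1690, Q* = 769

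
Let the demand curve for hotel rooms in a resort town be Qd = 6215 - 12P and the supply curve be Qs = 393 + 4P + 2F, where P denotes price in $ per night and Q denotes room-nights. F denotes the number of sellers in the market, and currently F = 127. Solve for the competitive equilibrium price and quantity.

P* = 348, Q* = 2039

With F = 127, supply is Qs = 647 + 4P.
At equilibrium Qd = Qs, so 6215 - 12P = 647 + 4P; collecting terms, 5568 = 16P and P* = 348.
Substitute back: Q* = 6215 - 12(348) = 2039.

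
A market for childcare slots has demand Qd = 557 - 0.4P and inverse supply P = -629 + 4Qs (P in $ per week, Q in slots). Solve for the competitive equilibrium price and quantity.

P* = 615, Q* = 311

Inverting to quantity form: Qs = 157.25 + 0.25P.
The market clears where 557 - 0.4P = 157.25 + 0.25P. Rearranging, 0.65P = 399.75, hence P* = 615.
From the demand curve, Q* = 557 - 0.4(615) = 311.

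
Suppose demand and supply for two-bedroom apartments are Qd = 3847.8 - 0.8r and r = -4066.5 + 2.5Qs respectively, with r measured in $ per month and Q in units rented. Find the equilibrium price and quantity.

Solving each curve for Q: Qs = 1626.6 + 0.4r.
Set Qd = Qs: 3847.8 - 0.8r = 1626.6 + 0.4r, so 2221.2 = 1.2r and r* = 1851.
From the demand curve, Q* = 3847.8 - 0.8(1851) = 2367.

r* = 1851, Q* = 2367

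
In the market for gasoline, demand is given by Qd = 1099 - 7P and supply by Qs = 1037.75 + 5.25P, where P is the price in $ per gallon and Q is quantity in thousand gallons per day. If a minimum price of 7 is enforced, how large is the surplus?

Surplus = 24.5

At P = 7: Qd = 1050 and Qs = 1074.5.
Surplus = Qs - Qd = 1074.5 - 1050 = 24.5.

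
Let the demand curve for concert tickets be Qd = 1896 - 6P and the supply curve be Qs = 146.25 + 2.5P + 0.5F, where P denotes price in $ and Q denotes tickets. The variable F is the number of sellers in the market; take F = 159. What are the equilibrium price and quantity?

With F = 159, supply is Qs = 225.75 + 2.5P.
Set Qd = Qs: 1896 - 6P = 225.75 + 2.5P, so 1670.25 = 8.5P and P* = 196.5.
Plugging P* into demand: Q* = 1896 - 6(196.5) = 717.

P* = 196.5, Q* = 717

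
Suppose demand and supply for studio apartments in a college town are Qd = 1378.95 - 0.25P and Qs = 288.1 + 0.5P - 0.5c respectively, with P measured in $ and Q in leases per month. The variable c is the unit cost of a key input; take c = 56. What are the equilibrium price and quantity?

With c = 56, supply is Qs = 260.1 + 0.5P.
Equating demand and supply, 1378.95 - 0.25P = 260.1 + 0.5P gives 0.75P = 1118.85, so P* = 1491.8.
Then Q* = 1378.95 - 0.25(1491.8) = 1006.

P* = 1491.8, Q* = 1006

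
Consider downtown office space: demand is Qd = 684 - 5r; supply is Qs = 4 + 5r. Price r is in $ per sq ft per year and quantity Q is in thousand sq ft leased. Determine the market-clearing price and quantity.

At equilibrium Qd = Qs, so 684 - 5r = 4 + 5r; collecting terms, 680 = 10r and r* = 68.
Substitute back: Q* = 684 - 5(68) = 344.

r* = 68, Q* = 344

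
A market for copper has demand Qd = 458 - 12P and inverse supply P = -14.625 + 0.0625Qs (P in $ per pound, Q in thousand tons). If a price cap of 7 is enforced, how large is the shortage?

Solving each curve for Q: Qs = 234 + 16P.
Evaluating both curves at the ceiling price 7 gives Qd = 374, Qs = 346.
Shortage = Qd - Qs = 374 - 346 = 28.

Shortage = 28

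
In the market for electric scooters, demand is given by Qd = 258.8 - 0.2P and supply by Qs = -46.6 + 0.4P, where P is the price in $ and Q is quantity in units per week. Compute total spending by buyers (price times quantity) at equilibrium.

At equilibrium Qd = Qs, so 258.8 - 0.2P = -46.6 + 0.4P; collecting terms, 305.4 = 0.6P and P* = 509.
From the demand curve, Q* = 258.8 - 0.2(509) = 157.
Total spending by buyers = P* × Q* = 509 × 157 = 79913.

Total spending by buyers = 79913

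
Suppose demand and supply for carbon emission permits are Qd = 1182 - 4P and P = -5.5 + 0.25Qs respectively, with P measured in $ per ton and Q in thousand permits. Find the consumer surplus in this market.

In direct form, Qs = 22 + 4P.
At equilibrium Qd = Qs, so 1182 - 4P = 22 + 4P; collecting terms, 1160 = 8P and P* = 145.
From the demand curve, Q* = 1182 - 4(145) = 602.
Demand choke price (Qd = 0): P = 1182/4 = 295.5. Consumer surplus = ½ × (295.5 - 145) × 602 = 45300.5.

Consumer surplus = 45300.5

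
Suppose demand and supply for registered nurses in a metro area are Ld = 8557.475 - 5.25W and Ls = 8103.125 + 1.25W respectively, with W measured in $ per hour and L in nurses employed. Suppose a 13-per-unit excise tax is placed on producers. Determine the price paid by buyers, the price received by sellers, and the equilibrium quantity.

W_b = 72.4, W_s = 59.4, L = 8177.375

The tax drives a wedge W_b - W_s = 13. Substituting W_s = W_b - 13 into supply: Ls = 8086.875 + 1.25W_b.
Market clearing requires 8557.475 - 5.25W_b = 8086.875 + 1.25W_b; hence 470.6 = 6.5W_b and W_b = 72.4.
So W_s = 59.4 and the quantity traded is L = 8557.475 - 5.25(72.4) = 8177.375.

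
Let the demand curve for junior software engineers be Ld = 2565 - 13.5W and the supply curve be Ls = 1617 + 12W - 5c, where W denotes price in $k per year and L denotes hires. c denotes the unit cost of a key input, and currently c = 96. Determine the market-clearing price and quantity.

With c = 96, supply is Ls = 1137 + 12W.
The market clears where 2565 - 13.5W = 1137 + 12W. Rearranging, 25.5W = 1428, hence W* = 56.
Plugging W* into demand: L* = 2565 - 13.5(56) = 1809.

W* = 56, L* = 1809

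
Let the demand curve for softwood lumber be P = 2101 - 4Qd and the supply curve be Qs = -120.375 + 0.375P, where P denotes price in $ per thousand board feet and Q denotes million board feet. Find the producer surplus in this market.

Producer surplus = 95052

Solving each curve for Q: Qd = 525.25 - 0.25P.
The market clears where 525.25 - 0.25P = -120.375 + 0.375P. Rearranging, 0.625P = 645.625, hence P* = 1033.
Substitute back: Q* = 525.25 - 0.25(1033) = 267.
Supply choke price (Qs = 0): P = 321. Producer surplus = ½ × (1033 - 321) × 267 = 95052.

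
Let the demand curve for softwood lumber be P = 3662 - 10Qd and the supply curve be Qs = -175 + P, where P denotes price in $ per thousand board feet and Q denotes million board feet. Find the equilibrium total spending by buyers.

Total spending by buyers = 155964

In direct form, Qd = 366.2 - 0.1P.
The market clears where 366.2 - 0.1P = -175 + P. Rearranging, 1.1P = 541.2, hence P* = 492.
Then Q* = 366.2 - 0.1(492) = 317.
Total spending by buyers = P* × Q* = 492 × 317 = 155964.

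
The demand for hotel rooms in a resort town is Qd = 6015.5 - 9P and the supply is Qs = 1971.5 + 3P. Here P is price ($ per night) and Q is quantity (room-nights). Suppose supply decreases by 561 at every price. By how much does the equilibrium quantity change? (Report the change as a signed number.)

Set Qd = Qs: 6015.5 - 9P = 1971.5 + 3P, so 4044 = 12P and P* = 337.
From the demand curve, Q* = 6015.5 - 9(337) = 2982.5.
After the shift, supply is Qs = 1410.5 + 3P.
The new intersection has 4605 = 12P, i.e. P = 383.75, Q = 2561.75.
ΔQ = 2561.75 - 2982.5 = -420.75.

ΔQ = -420.75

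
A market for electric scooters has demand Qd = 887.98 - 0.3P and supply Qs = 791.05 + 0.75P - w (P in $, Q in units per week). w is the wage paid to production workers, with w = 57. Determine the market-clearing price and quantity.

P* = 146.6, Q* = 844

With w = 57, supply is Qs = 734.05 + 0.75P.
Set Qd = Qs: 887.98 - 0.3P = 734.05 + 0.75P, so 153.93 = 1.05P and P* = 146.6.
Substitute back: Q* = 887.98 - 0.3(146.6) = 844.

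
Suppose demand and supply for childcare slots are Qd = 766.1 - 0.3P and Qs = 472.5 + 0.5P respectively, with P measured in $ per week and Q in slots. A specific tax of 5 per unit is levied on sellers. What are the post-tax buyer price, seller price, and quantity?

Sellers keep P_s = P_b - 5 per unit, so supply in terms of the buyer price is Qs = 470 + 0.5P_b.
Equate demand and the shifted supply: 766.1 - 0.3P_b = 470 + 0.5P_b, giving 0.8P_b = 296.1, so P_b = 370.125.
So P_s = 365.125 and the quantity traded is Q = 766.1 - 0.3(370.125) = 655.0625.

P_b = 370.125, P_s = 365.125, Q = 655.0625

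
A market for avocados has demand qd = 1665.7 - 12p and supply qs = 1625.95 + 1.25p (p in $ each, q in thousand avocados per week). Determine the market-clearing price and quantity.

Equating demand and supply, 1665.7 - 12p = 1625.95 + 1.25p gives 13.25p = 39.75, so p* = 3.
From the demand curve, q* = 1665.7 - 12(3) = 1629.7.

p* = 3, q* = 1629.7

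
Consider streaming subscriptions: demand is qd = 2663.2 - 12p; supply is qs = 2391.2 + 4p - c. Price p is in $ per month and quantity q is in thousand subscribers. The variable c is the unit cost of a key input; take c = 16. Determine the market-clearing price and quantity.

p* = 18, q* = 2447.2

With c = 16, supply is qs = 2375.2 + 4p.
The market clears where 2663.2 - 12p = 2375.2 + 4p. Rearranging, 16p = 288, hence p* = 18.
Plugging p* into demand: q* = 2663.2 - 12(18) = 2447.2.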